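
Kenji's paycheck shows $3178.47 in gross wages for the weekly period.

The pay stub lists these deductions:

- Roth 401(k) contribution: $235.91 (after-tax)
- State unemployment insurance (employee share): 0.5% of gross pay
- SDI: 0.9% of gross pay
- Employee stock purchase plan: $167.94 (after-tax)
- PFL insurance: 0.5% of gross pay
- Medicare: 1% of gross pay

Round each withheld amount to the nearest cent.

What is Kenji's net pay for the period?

PFL insurance: $3178.47 × 0.005 = $15.89
State unemployment insurance (employee share): $3178.47 × 0.005 = $15.89
Medicare: $3178.47 × 0.01 = $31.78
SDI: $3178.47 × 0.009 = $28.61
Roth 401(k) contribution: $235.91
Employee stock purchase plan: $167.94
Total deductions = $15.89 + $15.89 + $31.78 + $28.61 + $235.91 + $167.94 = $496.02
Net pay = $3178.47 − $496.02 = $2682.45

$2682.45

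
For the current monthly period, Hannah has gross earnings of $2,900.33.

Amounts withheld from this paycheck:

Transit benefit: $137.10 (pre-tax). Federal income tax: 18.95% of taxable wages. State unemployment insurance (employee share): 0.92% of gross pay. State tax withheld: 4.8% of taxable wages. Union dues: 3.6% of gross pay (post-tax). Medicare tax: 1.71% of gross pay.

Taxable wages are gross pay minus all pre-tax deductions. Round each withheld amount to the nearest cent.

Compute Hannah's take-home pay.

$1,926.27

Transit benefit: $137.10
Taxable wages = $2,900.33 − $137.10 = $2,763.23
Federal income tax: $2,763.23 × 0.1895 = $523.63
State tax withheld: $2,763.23 × 0.048 = $132.64
Medicare tax: $2,900.33 × 0.0171 = $49.60
State unemployment insurance (employee share): $2,900.33 × 0.0092 = $26.68
Union dues: $2,900.33 × 0.036 = $104.41
Total deductions = $137.10 + $523.63 + $132.64 + $49.60 + $26.68 + $104.41 = $974.06
Net pay = $2,900.33 − $974.06 = $1,926.27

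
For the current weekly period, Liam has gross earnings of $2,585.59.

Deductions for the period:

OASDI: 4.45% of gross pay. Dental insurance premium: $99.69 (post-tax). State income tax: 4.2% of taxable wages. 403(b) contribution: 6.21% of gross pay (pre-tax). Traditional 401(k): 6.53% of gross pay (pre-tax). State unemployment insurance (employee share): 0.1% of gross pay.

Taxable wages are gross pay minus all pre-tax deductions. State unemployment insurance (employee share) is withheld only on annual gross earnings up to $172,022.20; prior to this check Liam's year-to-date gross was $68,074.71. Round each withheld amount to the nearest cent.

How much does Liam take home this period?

$1,944.08

403(b) contribution: $2,585.59 × 0.0621 = $160.57
Traditional 401(k): $2,585.59 × 0.0653 = $168.84
Pre-tax total = $160.57 + $168.84 = $329.41
Taxable wages = $2,585.59 − $329.41 = $2,256.18
State income tax: $2,256.18 × 0.042 = $94.76
State unemployment insurance (employee share): cap not yet reached, full $2,585.59 is subject → $2,585.59 × 0.001 = $2.59
OASDI: $2,585.59 × 0.0445 = $115.06
Dental insurance premium: $99.69
Total deductions = $160.57 + $168.84 + $94.76 + $2.59 + $115.06 + $99.69 = $641.51
Net pay = $2,585.59 − $641.51 = $1,944.08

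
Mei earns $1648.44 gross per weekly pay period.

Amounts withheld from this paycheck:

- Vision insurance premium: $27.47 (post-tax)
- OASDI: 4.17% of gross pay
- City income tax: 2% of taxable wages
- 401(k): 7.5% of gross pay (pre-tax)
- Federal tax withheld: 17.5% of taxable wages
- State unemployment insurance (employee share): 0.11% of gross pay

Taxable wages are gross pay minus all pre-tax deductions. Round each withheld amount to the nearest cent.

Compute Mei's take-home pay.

401(k): $1648.44 × 0.075 = $123.63
Taxable wages = $1648.44 − $123.63 = $1524.81
City income tax: $1524.81 × 0.02 = $30.50
Federal tax withheld: $1524.81 × 0.175 = $266.84
State unemployment insurance (employee share): $1648.44 × 0.0011 = $1.81
OASDI: $1648.44 × 0.0417 = $68.74
Vision insurance premium: $27.47
Total deductions = $123.63 + $30.50 + $266.84 + $1.81 + $68.74 + $27.47 = $518.99
Net pay = $1648.44 − $518.99 = $1129.45

$1129.45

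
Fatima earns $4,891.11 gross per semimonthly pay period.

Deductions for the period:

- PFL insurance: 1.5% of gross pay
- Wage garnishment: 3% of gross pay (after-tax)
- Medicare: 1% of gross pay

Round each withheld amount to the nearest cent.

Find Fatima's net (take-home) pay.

Medicare: $4,891.11 × 0.01 = $48.91
PFL insurance: $4,891.11 × 0.015 = $73.37
Wage garnishment: $4,891.11 × 0.03 = $146.73
Total deductions = $48.91 + $73.37 + $146.73 = $269.01
Net pay = $4,891.11 − $269.01 = $4,622.10

$4,622.10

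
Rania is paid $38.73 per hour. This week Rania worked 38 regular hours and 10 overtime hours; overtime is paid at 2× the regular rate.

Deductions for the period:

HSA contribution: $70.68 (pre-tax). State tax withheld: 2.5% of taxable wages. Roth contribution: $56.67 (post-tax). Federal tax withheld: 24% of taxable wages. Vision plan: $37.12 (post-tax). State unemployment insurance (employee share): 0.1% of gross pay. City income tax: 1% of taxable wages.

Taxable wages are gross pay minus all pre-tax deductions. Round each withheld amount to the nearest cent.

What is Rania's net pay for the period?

Regular pay: 38 × $38.73 = $1,471.74
Overtime pay: 10 × $38.73 × 2 = $774.60
Gross pay = $1,471.74 + $774.60 = $2,246.34
HSA contribution: $70.68
Taxable wages = $2,246.34 − $70.68 = $2,175.66
City income tax: $2,175.66 × 0.01 = $21.76
State tax withheld: $2,175.66 × 0.025 = $54.39
Federal tax withheld: $2,175.66 × 0.24 = $522.16
State unemployment insurance (employee share): $2,246.34 × 0.001 = $2.25
Vision plan: $37.12
Roth contribution: $56.67
Total deductions = $70.68 + $21.76 + $54.39 + $522.16 + $2.25 + $37.12 + $56.67 = $765.03
Net pay = $2,246.34 − $765.03 = $1,481.31

$1,481.31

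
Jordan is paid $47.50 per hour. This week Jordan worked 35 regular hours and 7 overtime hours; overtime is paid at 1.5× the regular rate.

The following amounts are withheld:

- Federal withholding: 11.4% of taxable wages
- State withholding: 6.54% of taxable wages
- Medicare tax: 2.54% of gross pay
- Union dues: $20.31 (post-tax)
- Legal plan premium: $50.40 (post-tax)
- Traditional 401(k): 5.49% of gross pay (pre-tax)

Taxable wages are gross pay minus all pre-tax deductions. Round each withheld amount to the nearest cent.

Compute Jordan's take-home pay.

Regular pay: 35 × $47.50 = $1,662.50
Overtime pay: 7 × $47.50 × 1.5 = $498.75
Gross pay = $1,662.50 + $498.75 = $2,161.25
Traditional 401(k): $2,161.25 × 0.0549 = $118.65
Taxable wages = $2,161.25 − $118.65 = $2,042.60
State withholding: $2,042.60 × 0.0654 = $133.59
Federal withholding: $2,042.60 × 0.114 = $232.86
Medicare tax: $2,161.25 × 0.0254 = $54.90
Legal plan premium: $50.40
Union dues: $20.31
Total deductions = $118.65 + $133.59 + $232.86 + $54.90 + $50.40 + $20.31 = $610.71
Net pay = $2,161.25 − $610.71 = $1,550.54

$1,550.54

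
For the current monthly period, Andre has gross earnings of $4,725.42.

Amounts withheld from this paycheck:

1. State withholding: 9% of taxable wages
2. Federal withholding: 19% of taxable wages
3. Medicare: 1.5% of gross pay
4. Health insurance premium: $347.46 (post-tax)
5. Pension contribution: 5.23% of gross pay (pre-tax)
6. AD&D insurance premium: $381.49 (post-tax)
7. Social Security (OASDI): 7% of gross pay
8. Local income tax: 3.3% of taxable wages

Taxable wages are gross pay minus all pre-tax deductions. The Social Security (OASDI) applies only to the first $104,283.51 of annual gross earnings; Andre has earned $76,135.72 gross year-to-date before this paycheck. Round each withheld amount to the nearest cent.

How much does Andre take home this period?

$1,945.97

Pension contribution: $4,725.42 × 0.0523 = $247.14
Taxable wages = $4,725.42 − $247.14 = $4,478.28
Local income tax: $4,478.28 × 0.033 = $147.78
Federal withholding: $4,478.28 × 0.19 = $850.87
State withholding: $4,478.28 × 0.09 = $403.05
Medicare: $4,725.42 × 0.015 = $70.88
Social Security (OASDI): cap not yet reached, full $4,725.42 is subject → $4,725.42 × 0.07 = $330.78
AD&D insurance premium: $381.49
Health insurance premium: $347.46
Total deductions = $247.14 + $147.78 + $850.87 + $403.05 + $70.88 + $330.78 + $381.49 + $347.46 = $2,779.45
Net pay = $4,725.42 − $2,779.45 = $1,945.97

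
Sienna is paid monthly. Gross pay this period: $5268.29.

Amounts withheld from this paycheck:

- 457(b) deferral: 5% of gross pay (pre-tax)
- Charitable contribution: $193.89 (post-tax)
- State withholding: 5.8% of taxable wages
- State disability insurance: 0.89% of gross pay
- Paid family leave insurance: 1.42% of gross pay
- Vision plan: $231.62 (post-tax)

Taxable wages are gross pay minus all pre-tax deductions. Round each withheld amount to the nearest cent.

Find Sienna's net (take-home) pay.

457(b) deferral: $5268.29 × 0.05 = $263.41
Taxable wages = $5268.29 − $263.41 = $5004.88
State withholding: $5004.88 × 0.058 = $290.28
State disability insurance: $5268.29 × 0.0089 = $46.89
Paid family leave insurance: $5268.29 × 0.0142 = $74.81
Charitable contribution: $193.89
Vision plan: $231.62
Total deductions = $263.41 + $290.28 + $46.89 + $74.81 + $193.89 + $231.62 = $1100.90
Net pay = $5268.29 − $1100.90 = $4167.39

$4167.39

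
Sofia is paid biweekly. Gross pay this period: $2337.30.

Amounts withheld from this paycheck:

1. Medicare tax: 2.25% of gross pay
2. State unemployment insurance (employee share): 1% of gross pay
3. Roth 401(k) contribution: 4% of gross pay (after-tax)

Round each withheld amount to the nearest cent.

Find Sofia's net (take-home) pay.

Medicare tax: $2337.30 × 0.0225 = $52.59
State unemployment insurance (employee share): $2337.30 × 0.01 = $23.37
Roth 401(k) contribution: $2337.30 × 0.04 = $93.49
Total deductions = $52.59 + $23.37 + $93.49 = $169.45
Net pay = $2337.30 − $169.45 = $2167.85

$2167.85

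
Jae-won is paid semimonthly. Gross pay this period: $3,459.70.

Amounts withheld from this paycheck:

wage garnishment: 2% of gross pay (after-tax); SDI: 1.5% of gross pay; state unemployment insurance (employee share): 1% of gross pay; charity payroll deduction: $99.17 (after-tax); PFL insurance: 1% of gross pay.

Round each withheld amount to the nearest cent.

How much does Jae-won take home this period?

$3,170.24

SDI: $3,459.70 × 0.015 = $51.90
State unemployment insurance (employee share): $3,459.70 × 0.01 = $34.60
PFL insurance: $3,459.70 × 0.01 = $34.60
Wage garnishment: $3,459.70 × 0.02 = $69.19
Charity payroll deduction: $99.17
Total deductions = $51.90 + $34.60 + $34.60 + $69.19 + $99.17 = $289.46
Net pay = $3,459.70 − $289.46 = $3,170.24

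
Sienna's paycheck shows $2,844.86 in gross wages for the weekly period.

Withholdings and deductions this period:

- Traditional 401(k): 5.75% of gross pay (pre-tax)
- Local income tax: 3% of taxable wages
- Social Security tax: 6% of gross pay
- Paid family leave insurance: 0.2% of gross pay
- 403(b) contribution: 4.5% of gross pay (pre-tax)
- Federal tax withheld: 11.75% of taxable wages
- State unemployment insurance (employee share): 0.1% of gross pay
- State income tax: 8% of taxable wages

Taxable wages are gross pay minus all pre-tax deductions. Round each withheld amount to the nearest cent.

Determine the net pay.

$1,793.17

403(b) contribution: $2,844.86 × 0.045 = $128.02
Traditional 401(k): $2,844.86 × 0.0575 = $163.58
Pre-tax total = $128.02 + $163.58 = $291.60
Taxable wages = $2,844.86 − $291.60 = $2,553.26
Federal tax withheld: $2,553.26 × 0.1175 = $300.01
State income tax: $2,553.26 × 0.08 = $204.26
Local income tax: $2,553.26 × 0.03 = $76.60
Social Security tax: $2,844.86 × 0.06 = $170.69
State unemployment insurance (employee share): $2,844.86 × 0.001 = $2.84
Paid family leave insurance: $2,844.86 × 0.002 = $5.69
Total deductions = $128.02 + $163.58 + $300.01 + $204.26 + $76.60 + $170.69 + $2.84 + $5.69 = $1,051.69
Net pay = $2,844.86 − $1,051.69 = $1,793.17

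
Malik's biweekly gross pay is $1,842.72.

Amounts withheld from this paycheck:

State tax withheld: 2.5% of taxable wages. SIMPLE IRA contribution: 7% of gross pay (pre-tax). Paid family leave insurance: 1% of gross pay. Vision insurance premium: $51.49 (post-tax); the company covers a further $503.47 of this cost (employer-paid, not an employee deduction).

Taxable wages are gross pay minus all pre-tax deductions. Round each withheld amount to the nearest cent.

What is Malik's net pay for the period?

$1,600.97

SIMPLE IRA contribution: $1,842.72 × 0.07 = $128.99
Taxable wages = $1,842.72 − $128.99 = $1,713.73
State tax withheld: $1,713.73 × 0.025 = $42.84
Paid family leave insurance: $1,842.72 × 0.01 = $18.43
Vision insurance premium: $51.49
(Employer's $503.47 toward vision insurance premium is not withheld from the employee.)
Total deductions = $128.99 + $42.84 + $18.43 + $51.49 = $241.75
Net pay = $1,842.72 − $241.75 = $1,600.97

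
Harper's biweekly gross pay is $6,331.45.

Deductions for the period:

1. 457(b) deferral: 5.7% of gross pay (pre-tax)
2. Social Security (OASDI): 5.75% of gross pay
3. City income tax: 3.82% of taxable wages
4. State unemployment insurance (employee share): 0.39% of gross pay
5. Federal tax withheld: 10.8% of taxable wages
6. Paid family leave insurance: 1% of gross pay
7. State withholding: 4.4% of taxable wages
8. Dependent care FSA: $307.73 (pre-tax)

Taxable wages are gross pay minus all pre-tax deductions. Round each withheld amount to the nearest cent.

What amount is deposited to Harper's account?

Dependent care FSA: $307.73
457(b) deferral: $6,331.45 × 0.057 = $360.89
Pre-tax total = $307.73 + $360.89 = $668.62
Taxable wages = $6,331.45 − $668.62 = $5,662.83
City income tax: $5,662.83 × 0.0382 = $216.32
Federal tax withheld: $5,662.83 × 0.108 = $611.59
State withholding: $5,662.83 × 0.044 = $249.16
Social Security (OASDI): $6,331.45 × 0.0575 = $364.06
State unemployment insurance (employee share): $6,331.45 × 0.0039 = $24.69
Paid family leave insurance: $6,331.45 × 0.01 = $63.31
Total deductions = $307.73 + $360.89 + $216.32 + $611.59 + $249.16 + $364.06 + $24.69 + $63.31 = $2,197.75
Net pay = $6,331.45 − $2,197.75 = $4,133.70

$4,133.70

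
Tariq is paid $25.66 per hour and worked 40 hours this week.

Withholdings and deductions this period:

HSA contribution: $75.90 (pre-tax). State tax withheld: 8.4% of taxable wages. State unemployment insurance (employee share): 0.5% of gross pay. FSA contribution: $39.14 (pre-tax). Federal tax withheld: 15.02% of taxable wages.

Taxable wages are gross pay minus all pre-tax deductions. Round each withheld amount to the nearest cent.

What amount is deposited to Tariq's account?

$692.79

Gross pay: 40 × $25.66 = $1,026.40
HSA contribution: $75.90
FSA contribution: $39.14
Pre-tax total = $75.90 + $39.14 = $115.04
Taxable wages = $1,026.40 − $115.04 = $911.36
State tax withheld: $911.36 × 0.084 = $76.55
Federal tax withheld: $911.36 × 0.1502 = $136.89
State unemployment insurance (employee share): $1,026.40 × 0.005 = $5.13
Total deductions = $75.90 + $39.14 + $76.55 + $136.89 + $5.13 = $333.61
Net pay = $1,026.40 − $333.61 = $692.79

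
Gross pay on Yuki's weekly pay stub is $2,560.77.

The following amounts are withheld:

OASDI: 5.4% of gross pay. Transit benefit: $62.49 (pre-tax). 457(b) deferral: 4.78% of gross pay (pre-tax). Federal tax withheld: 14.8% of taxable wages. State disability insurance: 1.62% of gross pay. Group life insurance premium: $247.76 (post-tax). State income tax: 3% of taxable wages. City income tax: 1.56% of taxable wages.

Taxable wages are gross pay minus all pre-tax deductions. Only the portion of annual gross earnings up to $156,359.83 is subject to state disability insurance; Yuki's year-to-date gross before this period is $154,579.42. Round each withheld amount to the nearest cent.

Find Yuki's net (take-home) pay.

Transit benefit: $62.49
457(b) deferral: $2,560.77 × 0.0478 = $122.40
Pre-tax total = $62.49 + $122.40 = $184.89
Taxable wages = $2,560.77 − $184.89 = $2,375.88
Federal tax withheld: $2,375.88 × 0.148 = $351.63
State income tax: $2,375.88 × 0.03 = $71.28
City income tax: $2,375.88 × 0.0156 = $37.06
OASDI: $2,560.77 × 0.054 = $138.28
State disability insurance: only $156,359.83 − $154,579.42 = $1,780.41 of this check is subject → $1,780.41 × 0.0162 = $28.84
Group life insurance premium: $247.76
Total deductions = $62.49 + $122.40 + $351.63 + $71.28 + $37.06 + $138.28 + $28.84 + $247.76 = $1,059.74
Net pay = $2,560.77 − $1,059.74 = $1,501.03

$1,501.03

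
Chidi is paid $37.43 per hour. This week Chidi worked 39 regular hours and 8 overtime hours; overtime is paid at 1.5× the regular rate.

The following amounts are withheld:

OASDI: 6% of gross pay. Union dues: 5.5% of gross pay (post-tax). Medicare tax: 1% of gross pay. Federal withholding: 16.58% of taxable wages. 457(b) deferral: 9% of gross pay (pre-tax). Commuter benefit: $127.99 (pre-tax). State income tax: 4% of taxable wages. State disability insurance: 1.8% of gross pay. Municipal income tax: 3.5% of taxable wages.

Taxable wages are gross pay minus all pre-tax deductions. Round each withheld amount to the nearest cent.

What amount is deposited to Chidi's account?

Regular pay: 39 × $37.43 = $1459.77
Overtime pay: 8 × $37.43 × 1.5 = $449.16
Gross pay = $1459.77 + $449.16 = $1908.93
457(b) deferral: $1908.93 × 0.09 = $171.80
Commuter benefit: $127.99
Pre-tax total = $171.80 + $127.99 = $299.79
Taxable wages = $1908.93 − $299.79 = $1609.14
Municipal income tax: $1609.14 × 0.035 = $56.32
State income tax: $1609.14 × 0.04 = $64.37
Federal withholding: $1609.14 × 0.1658 = $266.80
OASDI: $1908.93 × 0.06 = $114.54
Medicare tax: $1908.93 × 0.01 = $19.09
State disability insurance: $1908.93 × 0.018 = $34.36
Union dues: $1908.93 × 0.055 = $104.99
Total deductions = $171.80 + $127.99 + $56.32 + $64.37 + $266.80 + $114.54 + $19.09 + $34.36 + $104.99 = $960.26
Net pay = $1908.93 − $960.26 = $948.67

$948.67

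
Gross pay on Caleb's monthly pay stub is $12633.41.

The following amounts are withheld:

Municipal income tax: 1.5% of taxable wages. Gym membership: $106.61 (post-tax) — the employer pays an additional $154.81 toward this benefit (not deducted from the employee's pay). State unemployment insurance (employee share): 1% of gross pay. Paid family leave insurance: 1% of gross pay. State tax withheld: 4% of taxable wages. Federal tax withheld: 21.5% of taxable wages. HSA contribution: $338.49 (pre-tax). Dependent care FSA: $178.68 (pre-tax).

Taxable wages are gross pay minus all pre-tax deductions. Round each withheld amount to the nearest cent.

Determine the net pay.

HSA contribution: $338.49
Dependent care FSA: $178.68
Pre-tax total = $338.49 + $178.68 = $517.17
Taxable wages = $12633.41 − $517.17 = $12116.24
Municipal income tax: $12116.24 × 0.015 = $181.74
State tax withheld: $12116.24 × 0.04 = $484.65
Federal tax withheld: $12116.24 × 0.215 = $2604.99
Paid family leave insurance: $12633.41 × 0.01 = $126.33
State unemployment insurance (employee share): $12633.41 × 0.01 = $126.33
Gym membership: $106.61
(Employer's $154.81 toward gym membership is not withheld from the employee.)
Total deductions = $338.49 + $178.68 + $181.74 + $484.65 + $2604.99 + $126.33 + $126.33 + $106.61 = $4147.82
Net pay = $12633.41 − $4147.82 = $8485.59

$8485.59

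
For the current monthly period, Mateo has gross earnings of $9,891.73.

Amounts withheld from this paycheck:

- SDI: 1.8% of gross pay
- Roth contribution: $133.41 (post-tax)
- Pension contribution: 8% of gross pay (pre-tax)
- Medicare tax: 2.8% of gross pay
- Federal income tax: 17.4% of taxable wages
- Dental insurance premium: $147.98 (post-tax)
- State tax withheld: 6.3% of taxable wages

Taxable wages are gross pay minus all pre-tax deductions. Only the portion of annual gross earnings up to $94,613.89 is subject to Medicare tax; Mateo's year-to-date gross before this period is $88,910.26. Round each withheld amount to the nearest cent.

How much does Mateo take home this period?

Pension contribution: $9,891.73 × 0.08 = $791.34
Taxable wages = $9,891.73 − $791.34 = $9,100.39
State tax withheld: $9,100.39 × 0.063 = $573.32
Federal income tax: $9,100.39 × 0.174 = $1,583.47
Medicare tax: only $94,613.89 − $88,910.26 = $5,703.63 of this check is subject → $5,703.63 × 0.028 = $159.70
SDI: $9,891.73 × 0.018 = $178.05
Roth contribution: $133.41
Dental insurance premium: $147.98
Total deductions = $791.34 + $573.32 + $1,583.47 + $159.70 + $178.05 + $133.41 + $147.98 = $3,567.27
Net pay = $9,891.73 − $3,567.27 = $6,324.46

$6,324.46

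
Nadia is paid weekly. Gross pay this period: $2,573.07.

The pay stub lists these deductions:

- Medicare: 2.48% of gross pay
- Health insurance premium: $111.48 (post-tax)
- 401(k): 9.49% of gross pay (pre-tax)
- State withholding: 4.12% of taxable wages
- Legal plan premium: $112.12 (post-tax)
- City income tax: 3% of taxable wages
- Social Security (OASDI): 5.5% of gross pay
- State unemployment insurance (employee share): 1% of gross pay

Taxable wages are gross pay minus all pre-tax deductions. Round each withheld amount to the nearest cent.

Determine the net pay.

$1,708.41

401(k): $2,573.07 × 0.0949 = $244.18
Taxable wages = $2,573.07 − $244.18 = $2,328.89
State withholding: $2,328.89 × 0.0412 = $95.95
City income tax: $2,328.89 × 0.03 = $69.87
Medicare: $2,573.07 × 0.0248 = $63.81
Social Security (OASDI): $2,573.07 × 0.055 = $141.52
State unemployment insurance (employee share): $2,573.07 × 0.01 = $25.73
Health insurance premium: $111.48
Legal plan premium: $112.12
Total deductions = $244.18 + $95.95 + $69.87 + $63.81 + $141.52 + $25.73 + $111.48 + $112.12 = $864.66
Net pay = $2,573.07 − $864.66 = $1,708.41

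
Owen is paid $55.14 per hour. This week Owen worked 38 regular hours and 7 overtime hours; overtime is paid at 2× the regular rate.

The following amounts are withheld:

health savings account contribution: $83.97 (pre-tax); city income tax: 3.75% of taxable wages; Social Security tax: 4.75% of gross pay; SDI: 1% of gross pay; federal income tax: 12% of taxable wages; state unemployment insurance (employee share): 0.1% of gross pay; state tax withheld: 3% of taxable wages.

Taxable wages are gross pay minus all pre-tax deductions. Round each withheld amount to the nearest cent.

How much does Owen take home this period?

$2,093.70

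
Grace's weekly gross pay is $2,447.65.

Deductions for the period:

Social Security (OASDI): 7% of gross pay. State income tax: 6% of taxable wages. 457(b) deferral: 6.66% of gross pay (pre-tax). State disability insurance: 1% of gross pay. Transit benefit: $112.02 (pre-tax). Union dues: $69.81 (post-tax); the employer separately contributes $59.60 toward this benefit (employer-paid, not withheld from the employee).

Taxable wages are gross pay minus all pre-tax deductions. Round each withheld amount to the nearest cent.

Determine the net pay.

457(b) deferral: $2,447.65 × 0.0666 = $163.01
Transit benefit: $112.02
Pre-tax total = $163.01 + $112.02 = $275.03
Taxable wages = $2,447.65 − $275.03 = $2,172.62
State income tax: $2,172.62 × 0.06 = $130.36
Social Security (OASDI): $2,447.65 × 0.07 = $171.34
State disability insurance: $2,447.65 × 0.01 = $24.48
Union dues: $69.81
(Employer's $59.60 toward union dues is not withheld from the employee.)
Total deductions = $163.01 + $112.02 + $130.36 + $171.34 + $24.48 + $69.81 = $671.02
Net pay = $2,447.65 − $671.02 = $1,776.63

$1,776.63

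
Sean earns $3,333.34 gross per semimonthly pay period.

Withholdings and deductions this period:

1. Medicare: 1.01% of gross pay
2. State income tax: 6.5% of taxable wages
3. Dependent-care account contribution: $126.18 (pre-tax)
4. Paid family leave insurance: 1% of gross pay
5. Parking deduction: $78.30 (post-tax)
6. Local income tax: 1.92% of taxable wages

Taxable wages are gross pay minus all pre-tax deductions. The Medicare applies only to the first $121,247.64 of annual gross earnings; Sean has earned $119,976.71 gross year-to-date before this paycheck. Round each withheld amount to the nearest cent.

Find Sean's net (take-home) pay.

Dependent-care account contribution: $126.18
Taxable wages = $3,333.34 − $126.18 = $3,207.16
State income tax: $3,207.16 × 0.065 = $208.47
Local income tax: $3,207.16 × 0.0192 = $61.58
Paid family leave insurance: $3,333.34 × 0.01 = $33.33
Medicare: only $121,247.64 − $119,976.71 = $1,270.93 of this check is subject → $1,270.93 × 0.0101 = $12.84
Parking deduction: $78.30
Total deductions = $126.18 + $208.47 + $61.58 + $33.33 + $12.84 + $78.30 = $520.70
Net pay = $3,333.34 − $520.70 = $2,812.64

$2,812.64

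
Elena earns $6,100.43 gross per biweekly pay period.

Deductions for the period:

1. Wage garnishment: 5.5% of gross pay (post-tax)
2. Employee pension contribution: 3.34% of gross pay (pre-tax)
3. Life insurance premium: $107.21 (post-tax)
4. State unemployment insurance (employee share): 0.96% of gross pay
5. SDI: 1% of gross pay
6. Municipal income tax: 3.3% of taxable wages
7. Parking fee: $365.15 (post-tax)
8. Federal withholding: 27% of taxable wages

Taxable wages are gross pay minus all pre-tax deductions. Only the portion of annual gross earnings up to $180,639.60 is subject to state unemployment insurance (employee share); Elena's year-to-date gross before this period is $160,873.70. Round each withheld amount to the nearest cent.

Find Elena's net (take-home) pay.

Employee pension contribution: $6,100.43 × 0.0334 = $203.75
Taxable wages = $6,100.43 − $203.75 = $5,896.68
Municipal income tax: $5,896.68 × 0.033 = $194.59
Federal withholding: $5,896.68 × 0.27 = $1,592.10
SDI: $6,100.43 × 0.01 = $61.00
State unemployment insurance (employee share): cap not yet reached, full $6,100.43 is subject → $6,100.43 × 0.0096 = $58.56
Life insurance premium: $107.21
Parking fee: $365.15
Wage garnishment: $6,100.43 × 0.055 = $335.52
Total deductions = $203.75 + $194.59 + $1,592.10 + $61.00 + $58.56 + $107.21 + $365.15 + $335.52 = $2,917.88
Net pay = $6,100.43 − $2,917.88 = $3,182.55

$3,182.55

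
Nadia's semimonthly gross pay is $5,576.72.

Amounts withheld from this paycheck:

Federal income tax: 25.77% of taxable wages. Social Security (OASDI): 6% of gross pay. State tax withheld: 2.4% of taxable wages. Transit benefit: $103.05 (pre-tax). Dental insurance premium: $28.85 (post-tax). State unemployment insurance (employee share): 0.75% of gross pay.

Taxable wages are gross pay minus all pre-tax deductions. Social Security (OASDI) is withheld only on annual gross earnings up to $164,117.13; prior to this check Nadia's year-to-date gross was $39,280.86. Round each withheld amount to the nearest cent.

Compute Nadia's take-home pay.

$3,526.46

Transit benefit: $103.05
Taxable wages = $5,576.72 − $103.05 = $5,473.67
State tax withheld: $5,473.67 × 0.024 = $131.37
Federal income tax: $5,473.67 × 0.2577 = $1,410.56
State unemployment insurance (employee share): $5,576.72 × 0.0075 = $41.83
Social Security (OASDI): cap not yet reached, full $5,576.72 is subject → $5,576.72 × 0.06 = $334.60
Dental insurance premium: $28.85
Total deductions = $103.05 + $131.37 + $1,410.56 + $41.83 + $334.60 + $28.85 = $2,050.26
Net pay = $5,576.72 − $2,050.26 = $3,526.46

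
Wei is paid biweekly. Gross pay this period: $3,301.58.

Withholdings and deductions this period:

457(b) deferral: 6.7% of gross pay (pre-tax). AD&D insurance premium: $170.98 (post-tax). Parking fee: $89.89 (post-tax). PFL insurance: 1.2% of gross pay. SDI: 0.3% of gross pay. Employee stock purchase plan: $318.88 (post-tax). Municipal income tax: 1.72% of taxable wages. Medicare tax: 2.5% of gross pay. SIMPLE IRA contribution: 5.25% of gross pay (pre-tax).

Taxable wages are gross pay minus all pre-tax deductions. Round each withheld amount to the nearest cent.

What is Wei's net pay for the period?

457(b) deferral: $3,301.58 × 0.067 = $221.21
SIMPLE IRA contribution: $3,301.58 × 0.0525 = $173.33
Pre-tax total = $221.21 + $173.33 = $394.54
Taxable wages = $3,301.58 − $394.54 = $2,907.04
Municipal income tax: $2,907.04 × 0.0172 = $50.00
Medicare tax: $3,301.58 × 0.025 = $82.54
SDI: $3,301.58 × 0.003 = $9.90
PFL insurance: $3,301.58 × 0.012 = $39.62
Employee stock purchase plan: $318.88
Parking fee: $89.89
AD&D insurance premium: $170.98
Total deductions = $221.21 + $173.33 + $50.00 + $82.54 + $9.90 + $39.62 + $318.88 + $89.89 + $170.98 = $1,156.35
Net pay = $3,301.58 − $1,156.35 = $2,145.23

$2,145.23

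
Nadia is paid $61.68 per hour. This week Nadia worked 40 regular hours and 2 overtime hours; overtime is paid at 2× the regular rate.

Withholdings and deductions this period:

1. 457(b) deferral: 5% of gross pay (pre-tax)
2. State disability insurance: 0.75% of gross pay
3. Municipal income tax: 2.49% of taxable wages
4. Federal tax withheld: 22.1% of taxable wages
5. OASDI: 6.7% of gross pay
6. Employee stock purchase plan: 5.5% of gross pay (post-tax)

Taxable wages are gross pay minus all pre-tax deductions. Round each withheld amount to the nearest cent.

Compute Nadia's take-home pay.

Regular pay: 40 × $61.68 = $2,467.20
Overtime pay: 2 × $61.68 × 2 = $246.72
Gross pay = $2,467.20 + $246.72 = $2,713.92
457(b) deferral: $2,713.92 × 0.05 = $135.70
Taxable wages = $2,713.92 − $135.70 = $2,578.22
Municipal income tax: $2,578.22 × 0.0249 = $64.20
Federal tax withheld: $2,578.22 × 0.221 = $569.79
State disability insurance: $2,713.92 × 0.0075 = $20.35
OASDI: $2,713.92 × 0.067 = $181.83
Employee stock purchase plan: $2,713.92 × 0.055 = $149.27
Total deductions = $135.70 + $64.20 + $569.79 + $20.35 + $181.83 + $149.27 = $1,121.14
Net pay = $2,713.92 − $1,121.14 = $1,592.78

$1,592.78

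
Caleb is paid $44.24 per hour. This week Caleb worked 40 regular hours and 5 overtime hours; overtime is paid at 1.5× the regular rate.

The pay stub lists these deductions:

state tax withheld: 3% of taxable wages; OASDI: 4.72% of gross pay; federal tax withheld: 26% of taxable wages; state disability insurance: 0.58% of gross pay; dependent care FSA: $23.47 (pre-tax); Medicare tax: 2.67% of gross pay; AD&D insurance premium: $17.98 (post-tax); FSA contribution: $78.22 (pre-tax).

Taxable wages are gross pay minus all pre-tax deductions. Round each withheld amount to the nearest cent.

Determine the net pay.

$1,234.33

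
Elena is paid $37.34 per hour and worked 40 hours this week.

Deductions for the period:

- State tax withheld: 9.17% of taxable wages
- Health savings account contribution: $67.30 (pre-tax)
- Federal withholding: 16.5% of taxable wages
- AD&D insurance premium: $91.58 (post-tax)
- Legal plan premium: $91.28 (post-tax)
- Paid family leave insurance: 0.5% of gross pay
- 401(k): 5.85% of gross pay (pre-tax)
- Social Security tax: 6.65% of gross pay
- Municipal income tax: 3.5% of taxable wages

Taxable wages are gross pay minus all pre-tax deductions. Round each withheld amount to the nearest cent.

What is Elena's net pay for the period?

Gross pay: 40 × $37.34 = $1,493.60
Health savings account contribution: $67.30
401(k): $1,493.60 × 0.0585 = $87.38
Pre-tax total = $67.30 + $87.38 = $154.68
Taxable wages = $1,493.60 − $154.68 = $1,338.92
Municipal income tax: $1,338.92 × 0.035 = $46.86
Federal withholding: $1,338.92 × 0.165 = $220.92
State tax withheld: $1,338.92 × 0.0917 = $122.78
Paid family leave insurance: $1,493.60 × 0.005 = $7.47
Social Security tax: $1,493.60 × 0.0665 = $99.32
AD&D insurance premium: $91.58
Legal plan premium: $91.28
Total deductions = $67.30 + $87.38 + $46.86 + $220.92 + $122.78 + $7.47 + $99.32 + $91.58 + $91.28 = $834.89
Net pay = $1,493.60 − $834.89 = $658.71

$658.71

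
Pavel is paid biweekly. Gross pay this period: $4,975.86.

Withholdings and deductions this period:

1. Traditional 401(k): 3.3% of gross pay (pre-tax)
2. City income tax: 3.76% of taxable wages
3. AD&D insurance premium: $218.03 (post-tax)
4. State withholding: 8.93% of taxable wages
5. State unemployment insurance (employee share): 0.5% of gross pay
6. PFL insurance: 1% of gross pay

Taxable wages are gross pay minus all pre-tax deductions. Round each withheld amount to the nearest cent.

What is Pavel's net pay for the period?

Traditional 401(k): $4,975.86 × 0.033 = $164.20
Taxable wages = $4,975.86 − $164.20 = $4,811.66
State withholding: $4,811.66 × 0.0893 = $429.68
City income tax: $4,811.66 × 0.0376 = $180.92
State unemployment insurance (employee share): $4,975.86 × 0.005 = $24.88
PFL insurance: $4,975.86 × 0.01 = $49.76
AD&D insurance premium: $218.03
Total deductions = $164.20 + $429.68 + $180.92 + $24.88 + $49.76 + $218.03 = $1,067.47
Net pay = $4,975.86 − $1,067.47 = $3,908.39

$3,908.39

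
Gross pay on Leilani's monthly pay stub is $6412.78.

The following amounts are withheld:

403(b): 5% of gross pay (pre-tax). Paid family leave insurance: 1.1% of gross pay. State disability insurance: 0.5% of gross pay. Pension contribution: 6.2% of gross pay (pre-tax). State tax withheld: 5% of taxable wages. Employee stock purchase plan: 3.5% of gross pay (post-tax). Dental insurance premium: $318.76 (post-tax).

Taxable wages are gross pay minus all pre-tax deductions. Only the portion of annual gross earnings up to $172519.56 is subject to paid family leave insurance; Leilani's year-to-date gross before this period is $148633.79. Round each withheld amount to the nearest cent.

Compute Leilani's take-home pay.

Pension contribution: $6412.78 × 0.062 = $397.59
403(b): $6412.78 × 0.05 = $320.64
Pre-tax total = $397.59 + $320.64 = $718.23
Taxable wages = $6412.78 − $718.23 = $5694.55
State tax withheld: $5694.55 × 0.05 = $284.73
State disability insurance: $6412.78 × 0.005 = $32.06
Paid family leave insurance: cap not yet reached, full $6412.78 is subject → $6412.78 × 0.011 = $70.54
Dental insurance premium: $318.76
Employee stock purchase plan: $6412.78 × 0.035 = $224.45
Total deductions = $397.59 + $320.64 + $284.73 + $32.06 + $70.54 + $318.76 + $224.45 = $1648.77
Net pay = $6412.78 − $1648.77 = $4764.01

$4764.01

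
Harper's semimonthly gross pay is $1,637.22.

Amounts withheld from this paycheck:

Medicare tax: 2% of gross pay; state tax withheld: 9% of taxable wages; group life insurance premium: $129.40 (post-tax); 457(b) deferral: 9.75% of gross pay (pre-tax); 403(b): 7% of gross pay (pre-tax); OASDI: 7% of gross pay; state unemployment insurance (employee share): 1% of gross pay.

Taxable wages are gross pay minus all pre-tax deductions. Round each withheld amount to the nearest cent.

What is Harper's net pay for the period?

457(b) deferral: $1,637.22 × 0.0975 = $159.63
403(b): $1,637.22 × 0.07 = $114.61
Pre-tax total = $159.63 + $114.61 = $274.24
Taxable wages = $1,637.22 − $274.24 = $1,362.98
State tax withheld: $1,362.98 × 0.09 = $122.67
Medicare tax: $1,637.22 × 0.02 = $32.74
OASDI: $1,637.22 × 0.07 = $114.61
State unemployment insurance (employee share): $1,637.22 × 0.01 = $16.37
Group life insurance premium: $129.40
Total deductions = $159.63 + $114.61 + $122.67 + $32.74 + $114.61 + $16.37 + $129.40 = $690.03
Net pay = $1,637.22 − $690.03 = $947.19

$947.19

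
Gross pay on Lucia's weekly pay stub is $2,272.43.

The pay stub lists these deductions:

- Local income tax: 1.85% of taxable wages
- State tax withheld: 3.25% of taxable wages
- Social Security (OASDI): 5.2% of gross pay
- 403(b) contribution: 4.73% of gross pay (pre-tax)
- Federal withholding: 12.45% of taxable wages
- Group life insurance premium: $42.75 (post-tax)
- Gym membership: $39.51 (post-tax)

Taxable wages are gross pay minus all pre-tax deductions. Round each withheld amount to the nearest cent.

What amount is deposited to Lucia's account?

$1,584.56

403(b) contribution: $2,272.43 × 0.0473 = $107.49
Taxable wages = $2,272.43 − $107.49 = $2,164.94
Federal withholding: $2,164.94 × 0.1245 = $269.54
State tax withheld: $2,164.94 × 0.0325 = $70.36
Local income tax: $2,164.94 × 0.0185 = $40.05
Social Security (OASDI): $2,272.43 × 0.052 = $118.17
Group life insurance premium: $42.75
Gym membership: $39.51
Total deductions = $107.49 + $269.54 + $70.36 + $40.05 + $118.17 + $42.75 + $39.51 = $687.87
Net pay = $2,272.43 − $687.87 = $1,584.56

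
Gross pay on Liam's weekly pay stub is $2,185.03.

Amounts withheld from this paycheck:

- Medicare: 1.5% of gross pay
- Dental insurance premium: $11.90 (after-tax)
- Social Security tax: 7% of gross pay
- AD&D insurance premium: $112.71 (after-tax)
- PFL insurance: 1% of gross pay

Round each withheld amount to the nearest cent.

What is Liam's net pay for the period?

$1,852.84

Social Security tax: $2,185.03 × 0.07 = $152.95
Medicare: $2,185.03 × 0.015 = $32.78
PFL insurance: $2,185.03 × 0.01 = $21.85
AD&D insurance premium: $112.71
Dental insurance premium: $11.90
Total deductions = $152.95 + $32.78 + $21.85 + $112.71 + $11.90 = $332.19
Net pay = $2,185.03 − $332.19 = $1,852.84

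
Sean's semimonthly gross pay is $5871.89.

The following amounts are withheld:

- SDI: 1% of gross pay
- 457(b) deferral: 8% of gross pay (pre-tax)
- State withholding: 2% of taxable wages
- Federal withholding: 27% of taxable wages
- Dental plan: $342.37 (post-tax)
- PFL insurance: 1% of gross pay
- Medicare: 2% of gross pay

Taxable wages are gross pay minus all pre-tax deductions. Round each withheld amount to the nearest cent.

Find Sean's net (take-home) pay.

$3258.27

457(b) deferral: $5871.89 × 0.08 = $469.75
Taxable wages = $5871.89 − $469.75 = $5402.14
State withholding: $5402.14 × 0.02 = $108.04
Federal withholding: $5402.14 × 0.27 = $1458.58
SDI: $5871.89 × 0.01 = $58.72
PFL insurance: $5871.89 × 0.01 = $58.72
Medicare: $5871.89 × 0.02 = $117.44
Dental plan: $342.37
Total deductions = $469.75 + $108.04 + $1458.58 + $58.72 + $58.72 + $117.44 + $342.37 = $2613.62
Net pay = $5871.89 − $2613.62 = $3258.27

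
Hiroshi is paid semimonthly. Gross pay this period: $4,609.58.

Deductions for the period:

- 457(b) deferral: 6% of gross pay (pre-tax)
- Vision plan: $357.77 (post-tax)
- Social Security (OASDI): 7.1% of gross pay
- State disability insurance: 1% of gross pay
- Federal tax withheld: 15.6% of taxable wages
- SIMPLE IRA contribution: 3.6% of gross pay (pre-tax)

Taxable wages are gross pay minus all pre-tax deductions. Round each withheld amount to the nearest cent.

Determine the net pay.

$2,785.86

457(b) deferral: $4,609.58 × 0.06 = $276.57
SIMPLE IRA contribution: $4,609.58 × 0.036 = $165.94
Pre-tax total = $276.57 + $165.94 = $442.51
Taxable wages = $4,609.58 − $442.51 = $4,167.07
Federal tax withheld: $4,167.07 × 0.156 = $650.06
State disability insurance: $4,609.58 × 0.01 = $46.10
Social Security (OASDI): $4,609.58 × 0.071 = $327.28
Vision plan: $357.77
Total deductions = $276.57 + $165.94 + $650.06 + $46.10 + $327.28 + $357.77 = $1,823.72
Net pay = $4,609.58 − $1,823.72 = $2,785.86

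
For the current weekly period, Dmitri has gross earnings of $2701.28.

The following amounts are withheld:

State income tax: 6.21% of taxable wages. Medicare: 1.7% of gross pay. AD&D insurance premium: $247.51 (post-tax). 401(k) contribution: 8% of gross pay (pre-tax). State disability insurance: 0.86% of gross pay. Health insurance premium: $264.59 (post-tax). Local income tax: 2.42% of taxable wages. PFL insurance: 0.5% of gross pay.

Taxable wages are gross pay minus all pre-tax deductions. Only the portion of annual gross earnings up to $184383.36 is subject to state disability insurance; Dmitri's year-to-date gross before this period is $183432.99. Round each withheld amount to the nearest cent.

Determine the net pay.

$1691.01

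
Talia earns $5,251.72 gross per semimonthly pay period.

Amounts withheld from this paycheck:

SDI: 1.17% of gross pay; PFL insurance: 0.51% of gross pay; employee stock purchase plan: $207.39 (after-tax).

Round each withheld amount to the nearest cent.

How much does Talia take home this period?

PFL insurance: $5,251.72 × 0.0051 = $26.78
SDI: $5,251.72 × 0.0117 = $61.45
Employee stock purchase plan: $207.39
Total deductions = $26.78 + $61.45 + $207.39 = $295.62
Net pay = $5,251.72 − $295.62 = $4,956.10

$4,956.10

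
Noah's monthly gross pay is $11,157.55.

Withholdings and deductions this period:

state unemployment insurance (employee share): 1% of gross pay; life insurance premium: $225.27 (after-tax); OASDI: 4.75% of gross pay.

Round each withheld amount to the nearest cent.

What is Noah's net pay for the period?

State unemployment insurance (employee share): $11,157.55 × 0.01 = $111.58
OASDI: $11,157.55 × 0.0475 = $529.98
Life insurance premium: $225.27
Total deductions = $111.58 + $529.98 + $225.27 = $866.83
Net pay = $11,157.55 − $866.83 = $10,290.72

$10,290.72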